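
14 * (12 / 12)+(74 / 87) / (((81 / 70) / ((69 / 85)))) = 582890 / 39933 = 14.60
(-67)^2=4489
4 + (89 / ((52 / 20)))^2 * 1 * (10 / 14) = 994857 / 1183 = 840.96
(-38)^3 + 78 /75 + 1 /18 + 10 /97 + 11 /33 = -2395095929 /43650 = -54870.47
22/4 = 11/2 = 5.50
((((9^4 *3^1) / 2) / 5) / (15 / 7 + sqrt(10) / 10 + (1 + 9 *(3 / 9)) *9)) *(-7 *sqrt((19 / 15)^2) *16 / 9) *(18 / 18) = -806.73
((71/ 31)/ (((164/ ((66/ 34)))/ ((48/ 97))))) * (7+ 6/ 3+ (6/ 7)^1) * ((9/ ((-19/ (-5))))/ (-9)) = -0.03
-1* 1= -1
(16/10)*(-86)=-688/5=-137.60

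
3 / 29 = 0.10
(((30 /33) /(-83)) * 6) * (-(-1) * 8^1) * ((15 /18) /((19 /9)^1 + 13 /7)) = -504 /4565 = -0.11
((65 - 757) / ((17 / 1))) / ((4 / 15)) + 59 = -1592 / 17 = -93.65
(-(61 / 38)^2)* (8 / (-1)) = 7442 / 361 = 20.61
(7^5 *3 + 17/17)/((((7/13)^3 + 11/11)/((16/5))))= 139561.74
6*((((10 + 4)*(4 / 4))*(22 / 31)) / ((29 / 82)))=168.56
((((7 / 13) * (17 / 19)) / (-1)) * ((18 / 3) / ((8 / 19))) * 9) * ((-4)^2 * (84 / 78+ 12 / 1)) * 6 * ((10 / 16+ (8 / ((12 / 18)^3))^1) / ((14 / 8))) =-15918120 / 13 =-1224470.77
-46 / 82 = -23 / 41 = -0.56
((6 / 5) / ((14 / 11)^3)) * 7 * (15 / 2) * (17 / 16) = 203643 / 6272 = 32.47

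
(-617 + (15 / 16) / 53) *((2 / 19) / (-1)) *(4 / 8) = 32.47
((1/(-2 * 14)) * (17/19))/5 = -17/2660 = -0.01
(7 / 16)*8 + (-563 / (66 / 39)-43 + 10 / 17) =-69488 / 187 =-371.59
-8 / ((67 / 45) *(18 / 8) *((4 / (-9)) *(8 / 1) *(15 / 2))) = 6 / 67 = 0.09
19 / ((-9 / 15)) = -95 / 3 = -31.67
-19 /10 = -1.90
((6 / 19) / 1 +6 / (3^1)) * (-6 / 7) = -264 / 133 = -1.98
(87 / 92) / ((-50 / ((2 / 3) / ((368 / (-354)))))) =5133 / 423200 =0.01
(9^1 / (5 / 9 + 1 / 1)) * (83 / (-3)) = -2241 / 14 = -160.07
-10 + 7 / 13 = -9.46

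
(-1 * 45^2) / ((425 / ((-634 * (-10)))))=-513540 / 17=-30208.24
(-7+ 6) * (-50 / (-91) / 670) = -5 / 6097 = -0.00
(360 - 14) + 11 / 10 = 3471 / 10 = 347.10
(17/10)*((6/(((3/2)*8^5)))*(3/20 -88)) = -0.02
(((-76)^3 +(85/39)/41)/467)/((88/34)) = -11932683163/32856252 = -363.18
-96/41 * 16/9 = -512/123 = -4.16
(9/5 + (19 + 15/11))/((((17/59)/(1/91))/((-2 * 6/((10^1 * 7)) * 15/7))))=-1294578/4169165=-0.31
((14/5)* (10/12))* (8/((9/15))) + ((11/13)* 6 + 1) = 4351/117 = 37.19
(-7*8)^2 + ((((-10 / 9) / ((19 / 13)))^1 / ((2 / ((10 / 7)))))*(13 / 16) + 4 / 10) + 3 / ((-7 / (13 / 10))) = 3135.40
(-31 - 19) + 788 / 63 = -2362 / 63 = -37.49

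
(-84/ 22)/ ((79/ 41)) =-1722/ 869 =-1.98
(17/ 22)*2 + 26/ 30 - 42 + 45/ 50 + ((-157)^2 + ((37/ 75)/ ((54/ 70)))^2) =88809017587/ 3608550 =24610.72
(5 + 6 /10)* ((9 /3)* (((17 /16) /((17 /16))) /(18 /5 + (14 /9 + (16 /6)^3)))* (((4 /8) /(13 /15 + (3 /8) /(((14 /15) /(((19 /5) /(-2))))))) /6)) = 79380 /141229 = 0.56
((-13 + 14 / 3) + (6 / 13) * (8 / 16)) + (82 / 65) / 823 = -1300094 / 160485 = -8.10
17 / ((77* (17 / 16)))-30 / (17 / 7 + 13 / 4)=-20712 / 4081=-5.08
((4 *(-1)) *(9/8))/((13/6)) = -27/13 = -2.08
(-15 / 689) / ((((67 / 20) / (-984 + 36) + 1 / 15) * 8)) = -3950 / 91637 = -0.04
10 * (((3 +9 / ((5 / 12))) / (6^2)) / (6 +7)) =41 / 78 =0.53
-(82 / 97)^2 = -6724 / 9409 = -0.71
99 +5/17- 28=1212/17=71.29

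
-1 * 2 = -2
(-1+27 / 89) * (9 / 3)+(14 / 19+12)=18004 / 1691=10.65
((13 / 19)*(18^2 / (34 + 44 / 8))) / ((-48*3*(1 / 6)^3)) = -12636 / 1501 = -8.42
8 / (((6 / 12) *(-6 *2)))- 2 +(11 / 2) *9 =277 / 6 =46.17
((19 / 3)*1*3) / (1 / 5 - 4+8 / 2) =95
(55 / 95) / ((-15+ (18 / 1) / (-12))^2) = 4 / 1881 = 0.00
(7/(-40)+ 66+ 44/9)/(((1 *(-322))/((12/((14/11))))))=-2.07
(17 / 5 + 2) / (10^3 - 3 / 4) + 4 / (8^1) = 20201 / 39970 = 0.51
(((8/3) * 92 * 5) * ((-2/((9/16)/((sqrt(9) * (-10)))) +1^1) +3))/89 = 1221760/801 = 1525.29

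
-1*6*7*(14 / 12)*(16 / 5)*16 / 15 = -167.25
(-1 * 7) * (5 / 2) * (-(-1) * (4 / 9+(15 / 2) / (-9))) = 245 / 36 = 6.81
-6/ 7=-0.86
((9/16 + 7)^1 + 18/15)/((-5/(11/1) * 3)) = -7711/1200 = -6.43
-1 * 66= -66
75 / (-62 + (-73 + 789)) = 25 / 218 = 0.11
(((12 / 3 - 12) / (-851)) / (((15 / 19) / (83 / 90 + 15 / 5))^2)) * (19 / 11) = 1709386262 / 4265105625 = 0.40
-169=-169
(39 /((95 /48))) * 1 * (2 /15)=1248 /475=2.63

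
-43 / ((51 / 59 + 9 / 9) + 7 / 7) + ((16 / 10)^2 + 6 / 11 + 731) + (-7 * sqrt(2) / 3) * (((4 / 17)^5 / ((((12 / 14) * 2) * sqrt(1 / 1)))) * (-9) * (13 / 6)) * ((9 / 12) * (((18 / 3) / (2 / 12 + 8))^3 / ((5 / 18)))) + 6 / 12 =349360128 * sqrt(2) / 17045383285 + 66886227 / 92950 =719.62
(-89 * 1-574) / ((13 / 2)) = -102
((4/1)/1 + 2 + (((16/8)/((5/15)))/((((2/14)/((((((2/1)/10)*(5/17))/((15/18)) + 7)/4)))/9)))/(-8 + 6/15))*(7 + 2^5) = -4127643/1292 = -3194.77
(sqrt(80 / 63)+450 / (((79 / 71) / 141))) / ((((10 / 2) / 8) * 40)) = 4 * sqrt(35) / 525+180198 / 79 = 2281.03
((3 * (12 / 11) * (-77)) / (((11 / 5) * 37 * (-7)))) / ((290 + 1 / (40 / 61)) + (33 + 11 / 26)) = 93600 / 68772011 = 0.00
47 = 47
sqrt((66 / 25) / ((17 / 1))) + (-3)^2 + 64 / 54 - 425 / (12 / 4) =-3550 / 27 + sqrt(1122) / 85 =-131.09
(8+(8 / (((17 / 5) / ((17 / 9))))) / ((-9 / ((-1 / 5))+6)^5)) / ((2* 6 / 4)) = 24841818112 / 9315681777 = 2.67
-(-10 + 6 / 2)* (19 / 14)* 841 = 15979 / 2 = 7989.50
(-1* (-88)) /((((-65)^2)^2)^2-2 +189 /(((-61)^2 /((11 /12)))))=1309792 /4742709395064033425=0.00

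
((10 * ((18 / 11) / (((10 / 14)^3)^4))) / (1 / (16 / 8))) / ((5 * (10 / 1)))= 498286339236 / 13427734375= 37.11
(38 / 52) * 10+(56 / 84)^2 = 907 / 117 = 7.75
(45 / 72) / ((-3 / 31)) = -155 / 24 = -6.46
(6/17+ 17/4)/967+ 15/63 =335353/1380876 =0.24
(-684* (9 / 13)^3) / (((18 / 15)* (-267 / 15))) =2077650 / 195533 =10.63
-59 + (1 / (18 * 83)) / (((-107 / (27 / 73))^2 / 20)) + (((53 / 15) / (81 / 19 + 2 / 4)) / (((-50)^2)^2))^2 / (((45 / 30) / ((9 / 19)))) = -3584526861960002293207267896247 / 60754692740303833007812500000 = -59.00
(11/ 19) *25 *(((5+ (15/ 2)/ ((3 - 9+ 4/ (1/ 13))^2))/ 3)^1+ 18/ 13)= 138545825/ 3135912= 44.18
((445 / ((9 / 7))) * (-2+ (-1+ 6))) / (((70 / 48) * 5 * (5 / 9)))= 256.32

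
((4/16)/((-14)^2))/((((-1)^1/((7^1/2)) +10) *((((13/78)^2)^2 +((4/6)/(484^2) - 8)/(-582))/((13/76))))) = 1495446381/966616063616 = 0.00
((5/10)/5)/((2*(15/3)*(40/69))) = 0.02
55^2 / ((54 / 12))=6050 / 9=672.22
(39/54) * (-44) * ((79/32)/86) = -11297/12384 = -0.91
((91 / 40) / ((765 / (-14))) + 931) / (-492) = -14243663 / 7527600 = -1.89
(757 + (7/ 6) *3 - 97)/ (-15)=-1327/ 30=-44.23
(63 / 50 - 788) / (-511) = 39337 / 25550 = 1.54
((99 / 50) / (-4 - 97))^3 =-970299 / 128787625000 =-0.00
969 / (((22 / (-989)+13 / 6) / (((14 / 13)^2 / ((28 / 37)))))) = 1489261914 / 2150525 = 692.51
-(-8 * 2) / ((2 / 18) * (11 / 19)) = 2736 / 11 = 248.73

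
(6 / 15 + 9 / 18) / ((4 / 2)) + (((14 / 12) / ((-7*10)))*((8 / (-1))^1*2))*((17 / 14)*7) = 163 / 60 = 2.72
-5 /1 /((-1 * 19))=5 /19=0.26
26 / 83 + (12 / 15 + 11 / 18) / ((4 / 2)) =15221 / 14940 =1.02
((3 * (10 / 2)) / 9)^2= 25 / 9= 2.78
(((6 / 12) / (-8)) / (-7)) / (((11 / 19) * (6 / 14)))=19 / 528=0.04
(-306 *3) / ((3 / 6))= -1836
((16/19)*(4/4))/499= 16/9481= 0.00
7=7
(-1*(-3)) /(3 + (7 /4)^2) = 48 /97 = 0.49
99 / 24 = 33 / 8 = 4.12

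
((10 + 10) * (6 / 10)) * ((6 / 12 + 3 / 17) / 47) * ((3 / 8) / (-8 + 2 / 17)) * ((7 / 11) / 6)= -483 / 554224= -0.00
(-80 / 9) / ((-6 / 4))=160 / 27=5.93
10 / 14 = 5 / 7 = 0.71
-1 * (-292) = 292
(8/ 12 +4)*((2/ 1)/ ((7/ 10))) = 40/ 3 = 13.33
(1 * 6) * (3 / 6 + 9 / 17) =105 / 17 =6.18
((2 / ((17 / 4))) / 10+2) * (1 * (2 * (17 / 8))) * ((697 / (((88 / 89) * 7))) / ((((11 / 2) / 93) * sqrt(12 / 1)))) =4276.52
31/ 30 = 1.03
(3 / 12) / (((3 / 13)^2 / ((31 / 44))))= 5239 / 1584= 3.31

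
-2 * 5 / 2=-5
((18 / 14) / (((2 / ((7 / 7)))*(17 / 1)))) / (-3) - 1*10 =-2383 / 238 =-10.01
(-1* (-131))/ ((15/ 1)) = 131/ 15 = 8.73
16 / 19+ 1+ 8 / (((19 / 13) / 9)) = 51.11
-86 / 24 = -43 / 12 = -3.58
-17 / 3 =-5.67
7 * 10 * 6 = 420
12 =12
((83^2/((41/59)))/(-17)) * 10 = -4064510/697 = -5831.43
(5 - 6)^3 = -1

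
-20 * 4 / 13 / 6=-40 / 39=-1.03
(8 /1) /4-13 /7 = 1 /7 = 0.14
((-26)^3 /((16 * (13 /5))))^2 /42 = 714025 /168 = 4250.15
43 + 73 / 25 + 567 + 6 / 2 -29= 14673 / 25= 586.92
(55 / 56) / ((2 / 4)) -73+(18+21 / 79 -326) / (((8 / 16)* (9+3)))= -811747 / 6636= -122.32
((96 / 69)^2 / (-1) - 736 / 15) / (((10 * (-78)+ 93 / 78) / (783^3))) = 1683739406471616 / 53558605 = 31437327.51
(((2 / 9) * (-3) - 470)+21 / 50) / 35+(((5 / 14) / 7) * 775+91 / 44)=22778177 / 808500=28.17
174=174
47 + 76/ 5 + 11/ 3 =988/ 15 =65.87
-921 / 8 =-115.12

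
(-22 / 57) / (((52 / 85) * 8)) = -935 / 11856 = -0.08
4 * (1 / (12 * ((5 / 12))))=4 / 5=0.80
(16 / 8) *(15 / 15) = 2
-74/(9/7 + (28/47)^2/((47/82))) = -38.85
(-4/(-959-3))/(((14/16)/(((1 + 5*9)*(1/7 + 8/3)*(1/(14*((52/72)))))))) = 130272/2144779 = 0.06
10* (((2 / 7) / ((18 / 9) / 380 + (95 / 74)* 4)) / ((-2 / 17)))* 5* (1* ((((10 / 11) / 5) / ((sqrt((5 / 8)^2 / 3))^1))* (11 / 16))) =-1195100* sqrt(3) / 252959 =-8.18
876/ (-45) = -292/ 15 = -19.47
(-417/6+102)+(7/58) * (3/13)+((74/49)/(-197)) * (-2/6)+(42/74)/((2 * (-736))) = 19342775522957/594613061952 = 32.53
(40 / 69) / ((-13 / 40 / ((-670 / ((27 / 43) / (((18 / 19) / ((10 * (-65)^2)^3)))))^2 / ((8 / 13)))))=-16600322 / 31878588994402545538330078125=-0.00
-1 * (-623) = 623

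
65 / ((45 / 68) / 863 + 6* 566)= 3814460 / 199290909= 0.02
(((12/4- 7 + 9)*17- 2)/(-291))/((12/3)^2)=-83/4656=-0.02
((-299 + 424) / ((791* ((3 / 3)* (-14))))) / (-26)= 125 / 287924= 0.00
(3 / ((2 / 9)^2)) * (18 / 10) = 2187 / 20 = 109.35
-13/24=-0.54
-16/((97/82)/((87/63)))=-38048/2037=-18.68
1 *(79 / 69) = 79 / 69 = 1.14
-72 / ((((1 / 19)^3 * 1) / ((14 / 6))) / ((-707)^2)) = -575982000888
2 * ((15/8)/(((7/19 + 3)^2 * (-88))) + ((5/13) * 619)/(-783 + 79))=-1158865/1703936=-0.68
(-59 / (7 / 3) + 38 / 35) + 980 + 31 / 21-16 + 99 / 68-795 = 147.73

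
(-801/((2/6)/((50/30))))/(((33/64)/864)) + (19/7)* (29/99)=-422788139/63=-6710922.84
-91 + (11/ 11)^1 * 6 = -85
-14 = -14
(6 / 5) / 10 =3 / 25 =0.12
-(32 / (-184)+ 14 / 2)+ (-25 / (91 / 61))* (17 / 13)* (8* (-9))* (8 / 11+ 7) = 3647159959 / 299299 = 12185.67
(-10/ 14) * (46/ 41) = -230/ 287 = -0.80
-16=-16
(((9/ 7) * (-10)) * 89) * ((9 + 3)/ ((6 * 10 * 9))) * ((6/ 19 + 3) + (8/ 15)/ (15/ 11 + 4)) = -10222006/ 117705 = -86.84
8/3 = 2.67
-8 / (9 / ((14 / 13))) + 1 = 5 / 117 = 0.04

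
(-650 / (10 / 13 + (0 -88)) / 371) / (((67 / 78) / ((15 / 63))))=0.01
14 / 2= 7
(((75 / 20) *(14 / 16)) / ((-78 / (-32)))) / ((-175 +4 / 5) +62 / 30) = -525 / 67132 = -0.01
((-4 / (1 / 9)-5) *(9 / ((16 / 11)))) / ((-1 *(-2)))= -4059 / 32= -126.84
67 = 67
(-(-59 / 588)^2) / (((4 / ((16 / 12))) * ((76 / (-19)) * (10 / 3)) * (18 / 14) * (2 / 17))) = 59177 / 35562240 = 0.00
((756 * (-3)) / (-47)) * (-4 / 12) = -756 / 47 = -16.09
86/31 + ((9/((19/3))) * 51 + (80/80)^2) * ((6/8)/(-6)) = -7551/1178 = -6.41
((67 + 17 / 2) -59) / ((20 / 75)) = 495 / 8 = 61.88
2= 2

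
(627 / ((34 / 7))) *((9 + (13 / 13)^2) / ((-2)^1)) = -21945 / 34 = -645.44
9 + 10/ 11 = 9.91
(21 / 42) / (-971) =-1 / 1942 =-0.00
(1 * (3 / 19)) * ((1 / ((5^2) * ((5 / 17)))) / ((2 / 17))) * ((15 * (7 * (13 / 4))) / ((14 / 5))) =33813 / 1520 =22.25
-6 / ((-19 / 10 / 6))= 360 / 19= 18.95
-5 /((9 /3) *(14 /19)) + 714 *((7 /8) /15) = 16543 /420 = 39.39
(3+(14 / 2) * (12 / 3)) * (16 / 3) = 496 / 3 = 165.33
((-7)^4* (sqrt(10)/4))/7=343* sqrt(10)/4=271.17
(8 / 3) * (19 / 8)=19 / 3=6.33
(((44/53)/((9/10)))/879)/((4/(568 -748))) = -2200/46587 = -0.05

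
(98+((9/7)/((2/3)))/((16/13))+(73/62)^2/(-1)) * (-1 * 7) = -21134759/30752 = -687.26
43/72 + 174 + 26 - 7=13939/72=193.60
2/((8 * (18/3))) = 1/24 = 0.04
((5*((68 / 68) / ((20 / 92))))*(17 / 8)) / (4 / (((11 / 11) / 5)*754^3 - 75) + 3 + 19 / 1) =167606329399 / 75444281424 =2.22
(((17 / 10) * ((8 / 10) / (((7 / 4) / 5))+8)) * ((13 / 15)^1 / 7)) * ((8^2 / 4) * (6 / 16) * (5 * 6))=95472 / 245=389.68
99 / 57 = 33 / 19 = 1.74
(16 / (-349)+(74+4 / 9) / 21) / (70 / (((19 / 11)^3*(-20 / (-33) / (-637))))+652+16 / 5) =-15830983540 / 61628887120437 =-0.00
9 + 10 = 19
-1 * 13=-13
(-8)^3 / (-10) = 256 / 5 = 51.20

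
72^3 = 373248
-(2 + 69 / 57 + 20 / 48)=-827 / 228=-3.63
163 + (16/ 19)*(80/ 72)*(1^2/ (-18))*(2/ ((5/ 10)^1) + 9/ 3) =250297/ 1539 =162.64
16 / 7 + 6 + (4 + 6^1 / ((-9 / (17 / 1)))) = 20 / 21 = 0.95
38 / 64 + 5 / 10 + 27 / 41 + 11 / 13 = 44319 / 17056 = 2.60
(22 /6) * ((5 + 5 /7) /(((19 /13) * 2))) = 2860 /399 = 7.17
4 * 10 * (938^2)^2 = 30965018573440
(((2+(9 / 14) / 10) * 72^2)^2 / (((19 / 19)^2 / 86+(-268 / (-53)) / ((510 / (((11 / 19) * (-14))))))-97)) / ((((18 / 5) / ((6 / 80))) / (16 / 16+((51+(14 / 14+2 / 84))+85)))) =-12471382492907781168 / 3676305523415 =-3392368.35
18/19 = 0.95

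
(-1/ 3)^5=-0.00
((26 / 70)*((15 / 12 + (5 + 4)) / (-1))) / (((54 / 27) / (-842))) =224393 / 140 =1602.81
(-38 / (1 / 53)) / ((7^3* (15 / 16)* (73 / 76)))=-2449024 / 375585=-6.52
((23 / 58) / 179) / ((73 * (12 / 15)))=115 / 3031544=0.00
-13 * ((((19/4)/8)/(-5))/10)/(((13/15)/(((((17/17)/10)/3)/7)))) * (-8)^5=-4864/175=-27.79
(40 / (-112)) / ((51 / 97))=-0.68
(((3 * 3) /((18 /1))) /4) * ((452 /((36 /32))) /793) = 452 /7137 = 0.06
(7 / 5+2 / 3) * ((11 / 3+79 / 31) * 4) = 2312 / 45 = 51.38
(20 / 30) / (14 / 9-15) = -6 / 121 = -0.05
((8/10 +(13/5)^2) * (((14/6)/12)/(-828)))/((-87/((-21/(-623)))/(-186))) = -1519/11872600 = -0.00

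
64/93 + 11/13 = 1855/1209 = 1.53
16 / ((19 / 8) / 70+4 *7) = 8960 / 15699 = 0.57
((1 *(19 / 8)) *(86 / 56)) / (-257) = -817 / 57568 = -0.01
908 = 908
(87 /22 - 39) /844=-771 /18568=-0.04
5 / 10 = 1 / 2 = 0.50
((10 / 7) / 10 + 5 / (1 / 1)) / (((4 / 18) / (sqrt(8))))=324 * sqrt(2) / 7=65.46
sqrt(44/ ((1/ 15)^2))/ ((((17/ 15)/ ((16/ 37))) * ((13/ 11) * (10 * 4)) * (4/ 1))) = 495 * sqrt(11)/ 8177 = 0.20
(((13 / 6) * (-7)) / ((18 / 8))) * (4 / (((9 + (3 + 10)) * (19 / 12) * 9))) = -1456 / 16929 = -0.09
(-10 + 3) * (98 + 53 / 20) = -14091 / 20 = -704.55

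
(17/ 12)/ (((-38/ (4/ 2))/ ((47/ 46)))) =-799/ 10488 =-0.08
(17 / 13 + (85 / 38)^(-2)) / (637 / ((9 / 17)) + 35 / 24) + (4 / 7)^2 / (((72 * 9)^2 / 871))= 2886591412597 / 1496627323764300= 0.00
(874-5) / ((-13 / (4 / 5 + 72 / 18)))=-20856 / 65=-320.86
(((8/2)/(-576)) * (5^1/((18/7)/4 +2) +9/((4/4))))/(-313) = 0.00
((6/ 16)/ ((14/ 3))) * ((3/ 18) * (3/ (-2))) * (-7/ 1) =9/ 64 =0.14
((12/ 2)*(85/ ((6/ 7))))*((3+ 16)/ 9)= 11305/ 9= 1256.11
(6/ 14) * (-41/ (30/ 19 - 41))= 2337/ 5243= 0.45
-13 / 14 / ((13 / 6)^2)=-0.20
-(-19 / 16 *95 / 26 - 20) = 10125 / 416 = 24.34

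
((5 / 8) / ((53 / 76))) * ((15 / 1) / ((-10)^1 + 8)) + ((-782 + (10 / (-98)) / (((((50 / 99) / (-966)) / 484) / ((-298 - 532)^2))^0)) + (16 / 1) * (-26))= -12515709 / 10388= -1204.82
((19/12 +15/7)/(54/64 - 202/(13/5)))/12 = -8138/2014047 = -0.00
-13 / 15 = -0.87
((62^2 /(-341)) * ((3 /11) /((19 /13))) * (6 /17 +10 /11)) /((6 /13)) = -5.75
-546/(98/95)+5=-3670/7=-524.29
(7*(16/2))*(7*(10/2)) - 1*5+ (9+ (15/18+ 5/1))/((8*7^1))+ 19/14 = 657425/336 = 1956.62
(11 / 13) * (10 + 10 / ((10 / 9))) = 209 / 13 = 16.08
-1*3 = -3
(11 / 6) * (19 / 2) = 209 / 12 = 17.42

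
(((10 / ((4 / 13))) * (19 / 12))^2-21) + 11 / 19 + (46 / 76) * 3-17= 28589611 / 10944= 2612.35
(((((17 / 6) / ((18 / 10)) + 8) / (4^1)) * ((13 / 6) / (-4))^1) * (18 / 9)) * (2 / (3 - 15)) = 6721 / 15552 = 0.43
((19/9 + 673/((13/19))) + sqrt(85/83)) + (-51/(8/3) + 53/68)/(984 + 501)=sqrt(7055)/83 + 517594553/525096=986.73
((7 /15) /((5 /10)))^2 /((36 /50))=98 /81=1.21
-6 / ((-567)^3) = 2 / 60761421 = 0.00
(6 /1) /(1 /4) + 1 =25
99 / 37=2.68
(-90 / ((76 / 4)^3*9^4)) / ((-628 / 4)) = 0.00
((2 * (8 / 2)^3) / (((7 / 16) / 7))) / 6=1024 / 3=341.33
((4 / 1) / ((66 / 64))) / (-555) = -128 / 18315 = -0.01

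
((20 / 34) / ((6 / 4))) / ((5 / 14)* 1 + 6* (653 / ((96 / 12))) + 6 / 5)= 2800 / 3507933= 0.00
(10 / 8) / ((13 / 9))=45 / 52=0.87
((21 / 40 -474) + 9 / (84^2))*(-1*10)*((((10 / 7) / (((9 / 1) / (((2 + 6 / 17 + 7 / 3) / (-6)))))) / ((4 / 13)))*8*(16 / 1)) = -115332896380 / 472311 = -244188.46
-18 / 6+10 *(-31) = -313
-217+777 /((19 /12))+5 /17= 88512 /323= 274.03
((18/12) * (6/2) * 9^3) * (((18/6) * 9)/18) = 19683/4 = 4920.75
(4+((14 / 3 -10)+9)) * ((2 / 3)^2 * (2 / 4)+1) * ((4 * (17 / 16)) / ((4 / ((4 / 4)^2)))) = 4301 / 432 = 9.96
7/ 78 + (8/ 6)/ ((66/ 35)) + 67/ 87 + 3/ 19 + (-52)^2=3837459169/ 1418274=2705.72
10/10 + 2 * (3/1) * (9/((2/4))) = 109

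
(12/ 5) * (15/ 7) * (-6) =-216/ 7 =-30.86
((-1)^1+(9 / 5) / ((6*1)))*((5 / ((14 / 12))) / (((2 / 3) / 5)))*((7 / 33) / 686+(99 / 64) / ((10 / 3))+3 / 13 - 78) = 3120048849 / 1793792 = 1739.36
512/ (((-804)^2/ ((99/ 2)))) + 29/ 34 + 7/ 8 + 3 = 2910363/ 610504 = 4.77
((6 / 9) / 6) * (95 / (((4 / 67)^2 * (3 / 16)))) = 426455 / 27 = 15794.63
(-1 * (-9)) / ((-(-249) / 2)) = 6 / 83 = 0.07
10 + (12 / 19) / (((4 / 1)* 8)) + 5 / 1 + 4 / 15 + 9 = 55373 / 2280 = 24.29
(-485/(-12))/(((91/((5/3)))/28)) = 2425/117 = 20.73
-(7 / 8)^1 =-7 / 8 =-0.88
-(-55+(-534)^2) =-285101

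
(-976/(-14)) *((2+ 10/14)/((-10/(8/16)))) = -2318/245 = -9.46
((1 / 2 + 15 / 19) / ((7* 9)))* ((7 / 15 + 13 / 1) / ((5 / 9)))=707 / 1425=0.50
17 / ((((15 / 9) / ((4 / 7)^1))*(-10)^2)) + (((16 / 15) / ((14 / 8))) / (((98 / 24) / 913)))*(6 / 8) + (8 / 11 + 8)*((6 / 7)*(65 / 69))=1185819447 / 10847375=109.32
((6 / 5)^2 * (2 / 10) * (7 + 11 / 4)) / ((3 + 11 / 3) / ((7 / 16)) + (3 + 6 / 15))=7371 / 48925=0.15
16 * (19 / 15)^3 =109744 / 3375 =32.52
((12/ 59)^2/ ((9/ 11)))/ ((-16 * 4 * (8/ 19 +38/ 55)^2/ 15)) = -180184125/ 18800797456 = -0.01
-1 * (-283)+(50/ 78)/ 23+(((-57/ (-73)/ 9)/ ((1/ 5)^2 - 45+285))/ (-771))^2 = 283.03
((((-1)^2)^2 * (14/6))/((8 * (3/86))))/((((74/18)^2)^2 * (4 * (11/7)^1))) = 0.00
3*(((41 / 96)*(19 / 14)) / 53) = 779 / 23744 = 0.03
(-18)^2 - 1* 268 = 56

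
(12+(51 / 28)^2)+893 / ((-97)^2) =113692793 / 7376656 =15.41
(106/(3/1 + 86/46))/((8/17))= 20723/448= 46.26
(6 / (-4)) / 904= -3 / 1808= -0.00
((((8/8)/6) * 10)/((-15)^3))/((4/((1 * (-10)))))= 1/810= 0.00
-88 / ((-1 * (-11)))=-8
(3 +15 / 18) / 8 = 23 / 48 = 0.48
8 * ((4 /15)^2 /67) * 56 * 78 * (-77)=-14350336 /5025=-2855.79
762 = 762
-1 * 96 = -96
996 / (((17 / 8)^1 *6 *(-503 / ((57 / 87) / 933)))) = -0.00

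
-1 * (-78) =78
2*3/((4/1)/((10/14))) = 15/14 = 1.07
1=1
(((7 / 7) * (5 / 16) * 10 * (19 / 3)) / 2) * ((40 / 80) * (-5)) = -2375 / 96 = -24.74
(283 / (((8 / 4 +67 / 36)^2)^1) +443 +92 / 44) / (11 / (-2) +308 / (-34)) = -372602464 / 11689205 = -31.88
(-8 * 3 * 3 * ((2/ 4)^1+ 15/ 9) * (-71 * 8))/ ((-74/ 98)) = -117345.73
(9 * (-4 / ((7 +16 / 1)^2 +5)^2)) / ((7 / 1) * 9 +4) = -1 / 530707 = -0.00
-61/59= -1.03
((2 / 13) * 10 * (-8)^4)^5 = 3689348814741910323200000 / 371293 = 9936489012025301643.72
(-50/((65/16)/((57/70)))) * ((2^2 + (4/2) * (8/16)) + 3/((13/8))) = -81168/1183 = -68.61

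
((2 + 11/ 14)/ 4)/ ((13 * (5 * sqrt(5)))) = 3 * sqrt(5)/ 1400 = 0.00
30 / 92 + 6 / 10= 213 / 230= 0.93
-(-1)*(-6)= -6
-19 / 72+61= 4373 / 72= 60.74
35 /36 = 0.97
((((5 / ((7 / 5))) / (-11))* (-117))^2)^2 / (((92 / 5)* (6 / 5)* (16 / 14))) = 609989326171875 / 7392182336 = 82518.17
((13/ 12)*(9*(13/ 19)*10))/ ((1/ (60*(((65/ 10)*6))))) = 2965950/ 19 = 156102.63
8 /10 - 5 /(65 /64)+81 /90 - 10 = -1719 /130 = -13.22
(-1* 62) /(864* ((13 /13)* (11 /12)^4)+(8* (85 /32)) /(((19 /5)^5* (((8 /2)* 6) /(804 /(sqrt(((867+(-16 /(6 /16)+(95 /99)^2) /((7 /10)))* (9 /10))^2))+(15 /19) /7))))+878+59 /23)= -2497167766763649002688 /60037078485608788128155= -0.04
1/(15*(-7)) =-1/105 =-0.01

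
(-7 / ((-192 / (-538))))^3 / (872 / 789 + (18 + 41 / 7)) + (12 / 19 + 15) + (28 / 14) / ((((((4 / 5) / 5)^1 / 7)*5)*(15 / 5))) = -216956480660425 / 772514021376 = -280.84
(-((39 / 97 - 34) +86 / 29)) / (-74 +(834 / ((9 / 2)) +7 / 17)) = 4394619 / 16031287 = 0.27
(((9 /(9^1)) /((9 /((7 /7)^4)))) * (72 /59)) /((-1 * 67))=-8 /3953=-0.00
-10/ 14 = -5/ 7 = -0.71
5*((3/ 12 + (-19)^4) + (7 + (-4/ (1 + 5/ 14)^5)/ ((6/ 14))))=19362037788365/ 29713188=651631.11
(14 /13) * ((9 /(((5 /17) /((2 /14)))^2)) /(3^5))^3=48275138 /67196224265625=0.00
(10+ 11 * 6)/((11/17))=1292/11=117.45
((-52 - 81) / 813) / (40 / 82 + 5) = -0.03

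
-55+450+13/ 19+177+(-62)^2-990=65107/ 19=3426.68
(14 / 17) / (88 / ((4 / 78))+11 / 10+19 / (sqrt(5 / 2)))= 2403940 / 5012089617-5320 * sqrt(10) / 5012089617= 0.00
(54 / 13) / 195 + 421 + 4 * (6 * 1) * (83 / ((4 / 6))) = 2880623 / 845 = 3409.02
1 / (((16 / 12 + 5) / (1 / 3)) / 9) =9 / 19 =0.47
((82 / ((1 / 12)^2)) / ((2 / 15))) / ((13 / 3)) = 265680 / 13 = 20436.92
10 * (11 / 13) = 110 / 13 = 8.46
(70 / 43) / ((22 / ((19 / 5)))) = 133 / 473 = 0.28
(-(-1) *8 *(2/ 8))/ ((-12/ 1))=-1/ 6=-0.17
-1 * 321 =-321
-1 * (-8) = 8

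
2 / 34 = 1 / 17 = 0.06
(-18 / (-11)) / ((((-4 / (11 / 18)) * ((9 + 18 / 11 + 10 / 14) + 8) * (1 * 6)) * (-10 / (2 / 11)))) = 7 / 178800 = 0.00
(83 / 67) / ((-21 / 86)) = -7138 / 1407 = -5.07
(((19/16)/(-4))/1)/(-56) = 19/3584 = 0.01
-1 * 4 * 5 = -20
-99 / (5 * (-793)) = 99 / 3965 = 0.02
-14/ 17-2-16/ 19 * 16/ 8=-4.51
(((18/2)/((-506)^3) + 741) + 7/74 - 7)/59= 59642149789/4793505992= 12.44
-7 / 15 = -0.47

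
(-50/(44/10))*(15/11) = -1875/121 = -15.50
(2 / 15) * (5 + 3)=16 / 15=1.07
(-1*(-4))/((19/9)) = 36/19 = 1.89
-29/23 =-1.26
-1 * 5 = -5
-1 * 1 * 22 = -22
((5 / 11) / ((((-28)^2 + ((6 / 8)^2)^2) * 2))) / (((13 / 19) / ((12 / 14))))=14592 / 40197157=0.00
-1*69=-69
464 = 464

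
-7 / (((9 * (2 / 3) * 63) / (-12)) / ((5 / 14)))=5 / 63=0.08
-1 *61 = -61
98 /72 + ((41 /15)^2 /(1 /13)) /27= 120487 /24300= 4.96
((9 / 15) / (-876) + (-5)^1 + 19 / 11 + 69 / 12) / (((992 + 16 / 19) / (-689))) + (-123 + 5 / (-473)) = -270810074437 / 2171183520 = -124.73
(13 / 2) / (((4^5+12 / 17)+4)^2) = 3757 / 611660288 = 0.00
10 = 10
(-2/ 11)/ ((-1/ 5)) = 10/ 11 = 0.91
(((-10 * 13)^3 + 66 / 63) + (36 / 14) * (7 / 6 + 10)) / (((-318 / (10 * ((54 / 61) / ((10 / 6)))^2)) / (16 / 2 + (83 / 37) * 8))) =25830464544000 / 51078167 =505704.61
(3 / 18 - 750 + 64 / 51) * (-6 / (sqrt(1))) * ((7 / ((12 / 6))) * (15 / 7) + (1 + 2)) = 1603455 / 34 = 47160.44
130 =130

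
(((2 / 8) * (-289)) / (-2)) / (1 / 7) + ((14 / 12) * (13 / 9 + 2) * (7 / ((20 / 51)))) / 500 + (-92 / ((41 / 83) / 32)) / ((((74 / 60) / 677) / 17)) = -15186065617979009 / 273060000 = -55614391.04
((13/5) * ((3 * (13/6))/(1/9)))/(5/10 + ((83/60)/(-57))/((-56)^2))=1631290752/5362477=304.20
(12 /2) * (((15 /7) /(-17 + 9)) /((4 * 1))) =-45 /112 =-0.40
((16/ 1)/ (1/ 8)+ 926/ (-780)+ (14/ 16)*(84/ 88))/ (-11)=-4380881/ 377520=-11.60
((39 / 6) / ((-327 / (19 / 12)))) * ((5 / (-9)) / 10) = 247 / 141264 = 0.00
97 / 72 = 1.35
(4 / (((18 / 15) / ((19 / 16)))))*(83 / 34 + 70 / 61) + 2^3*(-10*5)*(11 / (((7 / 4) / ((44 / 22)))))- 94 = -593306071 / 116144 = -5108.37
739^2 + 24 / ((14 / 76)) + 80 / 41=156774679 / 287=546253.24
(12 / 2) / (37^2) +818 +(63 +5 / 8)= 9655605 / 10952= 881.63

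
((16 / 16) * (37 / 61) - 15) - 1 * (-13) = -85 / 61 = -1.39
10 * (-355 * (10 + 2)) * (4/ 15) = -11360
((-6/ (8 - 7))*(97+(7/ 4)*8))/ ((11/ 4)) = -2664/ 11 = -242.18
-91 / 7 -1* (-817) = 804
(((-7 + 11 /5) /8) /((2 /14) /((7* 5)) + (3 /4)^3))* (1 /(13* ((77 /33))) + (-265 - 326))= 72277632 /86827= 832.43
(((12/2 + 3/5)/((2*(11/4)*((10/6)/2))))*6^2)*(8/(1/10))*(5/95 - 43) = -16920576/95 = -178111.33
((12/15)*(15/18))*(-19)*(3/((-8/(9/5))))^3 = 124659/32000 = 3.90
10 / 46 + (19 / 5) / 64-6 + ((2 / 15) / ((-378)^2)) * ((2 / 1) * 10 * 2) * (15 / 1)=-1504528483 / 262906560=-5.72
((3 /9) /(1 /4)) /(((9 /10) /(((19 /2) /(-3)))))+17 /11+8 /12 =-2209 /891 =-2.48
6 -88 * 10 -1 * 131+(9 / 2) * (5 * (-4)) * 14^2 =-18645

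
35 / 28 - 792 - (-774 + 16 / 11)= -801 / 44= -18.20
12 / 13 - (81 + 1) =-1054 / 13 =-81.08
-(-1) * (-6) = -6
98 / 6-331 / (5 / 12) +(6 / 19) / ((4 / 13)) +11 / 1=-436643 / 570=-766.04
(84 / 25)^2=7056 / 625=11.29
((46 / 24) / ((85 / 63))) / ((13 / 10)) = 483 / 442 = 1.09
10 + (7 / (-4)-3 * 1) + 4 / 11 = 247 / 44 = 5.61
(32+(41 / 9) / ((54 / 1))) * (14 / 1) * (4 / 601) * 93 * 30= 135347240 / 16227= 8340.87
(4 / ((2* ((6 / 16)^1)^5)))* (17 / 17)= 65536 / 243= 269.70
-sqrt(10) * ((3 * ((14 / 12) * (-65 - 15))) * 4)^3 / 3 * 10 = 14049280000 * sqrt(10) / 3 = 14809241428.48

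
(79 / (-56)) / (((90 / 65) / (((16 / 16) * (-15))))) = 5135 / 336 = 15.28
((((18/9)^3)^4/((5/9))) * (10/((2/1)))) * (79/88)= 364032/11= 33093.82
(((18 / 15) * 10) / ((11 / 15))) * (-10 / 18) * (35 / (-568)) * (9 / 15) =525 / 1562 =0.34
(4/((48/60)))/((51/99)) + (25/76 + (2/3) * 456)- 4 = 400565/1292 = 310.03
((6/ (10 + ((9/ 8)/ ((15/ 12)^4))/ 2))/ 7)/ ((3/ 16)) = 10000/ 22379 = 0.45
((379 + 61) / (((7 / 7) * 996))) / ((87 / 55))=6050 / 21663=0.28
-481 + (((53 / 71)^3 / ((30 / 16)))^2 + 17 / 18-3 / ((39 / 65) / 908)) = -289378906846412513 / 57645127764450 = -5020.01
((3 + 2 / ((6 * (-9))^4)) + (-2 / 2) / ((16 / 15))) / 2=17537555 / 17006112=1.03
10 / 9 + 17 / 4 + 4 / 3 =6.69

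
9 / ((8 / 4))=9 / 2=4.50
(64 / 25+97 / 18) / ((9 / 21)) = 18.55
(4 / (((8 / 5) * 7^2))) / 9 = 5 / 882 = 0.01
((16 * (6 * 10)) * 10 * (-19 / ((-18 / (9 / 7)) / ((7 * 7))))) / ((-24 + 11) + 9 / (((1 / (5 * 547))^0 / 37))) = 1995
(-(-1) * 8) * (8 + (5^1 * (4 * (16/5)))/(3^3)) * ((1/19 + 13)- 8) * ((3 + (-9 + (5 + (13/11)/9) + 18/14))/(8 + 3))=2959360/186219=15.89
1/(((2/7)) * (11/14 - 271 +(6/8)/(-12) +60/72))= -0.01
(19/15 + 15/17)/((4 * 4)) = 137/1020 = 0.13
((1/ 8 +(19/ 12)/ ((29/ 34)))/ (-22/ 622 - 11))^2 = 183928619161/ 5705753923584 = 0.03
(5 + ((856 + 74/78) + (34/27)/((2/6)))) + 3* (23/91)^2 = 64536013/74529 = 865.92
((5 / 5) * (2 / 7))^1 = 2 / 7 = 0.29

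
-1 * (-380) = 380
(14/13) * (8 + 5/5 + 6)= 210/13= 16.15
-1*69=-69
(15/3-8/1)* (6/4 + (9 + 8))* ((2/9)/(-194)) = 37/582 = 0.06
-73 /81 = -0.90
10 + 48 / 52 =142 / 13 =10.92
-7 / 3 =-2.33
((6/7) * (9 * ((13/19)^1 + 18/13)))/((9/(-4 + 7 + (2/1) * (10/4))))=3504/247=14.19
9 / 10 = 0.90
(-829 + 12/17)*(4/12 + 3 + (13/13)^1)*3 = -10767.82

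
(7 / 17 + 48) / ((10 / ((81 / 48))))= 22221 / 2720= 8.17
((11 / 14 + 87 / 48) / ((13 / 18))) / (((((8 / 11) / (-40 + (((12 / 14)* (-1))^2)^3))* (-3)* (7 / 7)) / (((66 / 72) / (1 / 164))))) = 64677008451 / 6588344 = 9816.88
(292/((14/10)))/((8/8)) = 1460/7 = 208.57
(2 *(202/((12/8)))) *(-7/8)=-707/3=-235.67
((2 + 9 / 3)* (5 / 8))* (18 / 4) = 225 / 16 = 14.06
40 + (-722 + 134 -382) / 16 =-165 / 8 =-20.62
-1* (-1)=1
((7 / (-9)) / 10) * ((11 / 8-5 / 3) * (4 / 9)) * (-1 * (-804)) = 3283 / 405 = 8.11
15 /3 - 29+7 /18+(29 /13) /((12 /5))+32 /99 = -12789 /572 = -22.36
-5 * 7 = -35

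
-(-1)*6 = 6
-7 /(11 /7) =-49 /11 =-4.45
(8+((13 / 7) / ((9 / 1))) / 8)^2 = 16362025 / 254016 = 64.41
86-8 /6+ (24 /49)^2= 611582 /7203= 84.91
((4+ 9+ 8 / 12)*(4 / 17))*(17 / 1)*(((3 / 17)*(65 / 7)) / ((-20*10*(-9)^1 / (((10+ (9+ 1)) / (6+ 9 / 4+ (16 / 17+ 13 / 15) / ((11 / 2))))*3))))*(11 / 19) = 2579720 / 12801649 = 0.20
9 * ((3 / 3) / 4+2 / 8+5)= 99 / 2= 49.50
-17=-17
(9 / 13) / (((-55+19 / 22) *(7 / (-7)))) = 66 / 5161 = 0.01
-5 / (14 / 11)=-55 / 14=-3.93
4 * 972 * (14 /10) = 27216 /5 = 5443.20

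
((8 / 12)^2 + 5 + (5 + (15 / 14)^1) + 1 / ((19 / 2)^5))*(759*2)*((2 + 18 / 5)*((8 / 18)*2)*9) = 29087500521376 / 37141485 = 783153.95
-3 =-3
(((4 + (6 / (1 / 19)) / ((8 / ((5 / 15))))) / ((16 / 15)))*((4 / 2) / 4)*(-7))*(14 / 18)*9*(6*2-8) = -25725 / 32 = -803.91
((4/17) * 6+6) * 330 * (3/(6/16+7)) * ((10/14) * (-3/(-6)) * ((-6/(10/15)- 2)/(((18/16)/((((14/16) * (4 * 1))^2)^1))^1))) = -42688800/1003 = -42561.12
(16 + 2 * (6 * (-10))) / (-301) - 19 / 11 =-4575 / 3311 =-1.38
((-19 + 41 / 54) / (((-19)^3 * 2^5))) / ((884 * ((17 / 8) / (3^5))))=8865 / 824616416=0.00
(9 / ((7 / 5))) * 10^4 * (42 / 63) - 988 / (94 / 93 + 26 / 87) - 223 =258858524 / 6181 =41879.72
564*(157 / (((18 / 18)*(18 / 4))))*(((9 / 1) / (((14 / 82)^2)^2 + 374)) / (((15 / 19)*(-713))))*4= -12677584574752 / 3767623958475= -3.36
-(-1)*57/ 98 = 57/ 98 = 0.58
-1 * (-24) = 24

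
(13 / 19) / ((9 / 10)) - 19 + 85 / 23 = -57202 / 3933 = -14.54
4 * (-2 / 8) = -1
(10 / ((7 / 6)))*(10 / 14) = 300 / 49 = 6.12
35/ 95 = 7/ 19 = 0.37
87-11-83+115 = 108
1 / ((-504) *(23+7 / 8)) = -1 / 12033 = -0.00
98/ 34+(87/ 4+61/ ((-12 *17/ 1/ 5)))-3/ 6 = 2309/ 102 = 22.64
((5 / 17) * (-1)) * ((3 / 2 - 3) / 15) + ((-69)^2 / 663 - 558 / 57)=-21659 / 8398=-2.58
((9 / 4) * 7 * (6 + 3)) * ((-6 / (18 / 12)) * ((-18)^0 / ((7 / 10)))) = -810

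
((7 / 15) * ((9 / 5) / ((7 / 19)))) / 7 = 57 / 175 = 0.33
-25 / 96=-0.26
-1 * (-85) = 85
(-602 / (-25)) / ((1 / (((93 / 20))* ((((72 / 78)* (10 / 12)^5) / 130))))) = 46655 / 146016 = 0.32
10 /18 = 0.56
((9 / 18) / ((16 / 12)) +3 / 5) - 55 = -2161 / 40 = -54.02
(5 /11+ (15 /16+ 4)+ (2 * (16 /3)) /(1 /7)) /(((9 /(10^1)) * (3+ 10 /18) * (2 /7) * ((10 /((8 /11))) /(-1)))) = -295897 /46464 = -6.37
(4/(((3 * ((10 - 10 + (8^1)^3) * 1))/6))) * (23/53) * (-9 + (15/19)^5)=-123771717/2099731952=-0.06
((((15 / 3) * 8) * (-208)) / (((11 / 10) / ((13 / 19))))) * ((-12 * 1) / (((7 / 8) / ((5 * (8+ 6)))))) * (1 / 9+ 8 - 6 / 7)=158173184000 / 4389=36038547.28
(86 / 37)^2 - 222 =-216.60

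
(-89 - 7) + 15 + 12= -69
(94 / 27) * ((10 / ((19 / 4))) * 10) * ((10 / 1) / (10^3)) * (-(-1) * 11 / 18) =2068 / 4617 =0.45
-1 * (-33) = 33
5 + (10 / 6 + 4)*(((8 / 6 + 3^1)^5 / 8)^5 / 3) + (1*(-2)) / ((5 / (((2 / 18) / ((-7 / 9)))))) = 4198563958889983893662975678167 / 8745645243581890560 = 480074807741.73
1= 1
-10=-10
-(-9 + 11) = -2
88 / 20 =22 / 5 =4.40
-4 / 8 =-0.50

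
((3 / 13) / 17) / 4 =3 / 884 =0.00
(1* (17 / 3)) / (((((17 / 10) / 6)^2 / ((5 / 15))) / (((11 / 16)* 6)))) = 1650 / 17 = 97.06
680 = 680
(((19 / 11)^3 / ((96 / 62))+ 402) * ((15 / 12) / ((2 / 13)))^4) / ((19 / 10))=2311263670015625 / 2486009856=929708.17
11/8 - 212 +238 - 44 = -16.62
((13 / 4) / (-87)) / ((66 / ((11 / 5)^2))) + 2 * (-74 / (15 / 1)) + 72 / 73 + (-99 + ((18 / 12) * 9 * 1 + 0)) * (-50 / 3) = 5396255041 / 3810600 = 1416.12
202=202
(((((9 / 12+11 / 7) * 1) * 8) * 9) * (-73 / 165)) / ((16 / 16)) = -5694 / 77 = -73.95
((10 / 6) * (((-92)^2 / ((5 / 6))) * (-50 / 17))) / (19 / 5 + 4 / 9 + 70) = -670.60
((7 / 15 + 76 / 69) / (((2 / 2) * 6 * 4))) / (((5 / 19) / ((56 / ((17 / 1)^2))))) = 71953 / 1495575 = 0.05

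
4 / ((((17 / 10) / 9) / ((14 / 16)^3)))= 15435 / 1088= 14.19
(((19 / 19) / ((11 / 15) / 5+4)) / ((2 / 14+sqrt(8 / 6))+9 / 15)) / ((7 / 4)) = 0.07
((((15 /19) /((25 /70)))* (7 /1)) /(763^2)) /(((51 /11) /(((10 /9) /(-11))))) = -20 /34538067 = -0.00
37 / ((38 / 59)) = 2183 / 38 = 57.45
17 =17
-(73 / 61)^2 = -1.43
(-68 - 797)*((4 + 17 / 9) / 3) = -45845 / 27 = -1697.96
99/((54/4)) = 22/3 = 7.33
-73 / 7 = -10.43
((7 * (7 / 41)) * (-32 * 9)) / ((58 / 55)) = -388080 / 1189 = -326.39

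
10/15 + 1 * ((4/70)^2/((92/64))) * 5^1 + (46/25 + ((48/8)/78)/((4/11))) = 11997247/4395300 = 2.73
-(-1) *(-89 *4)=-356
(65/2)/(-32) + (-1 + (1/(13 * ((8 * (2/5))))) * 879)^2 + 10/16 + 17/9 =158362109/389376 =406.71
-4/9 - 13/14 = -173/126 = -1.37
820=820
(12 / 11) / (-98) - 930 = -501276 / 539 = -930.01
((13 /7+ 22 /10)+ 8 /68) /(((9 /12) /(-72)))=-238464 /595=-400.78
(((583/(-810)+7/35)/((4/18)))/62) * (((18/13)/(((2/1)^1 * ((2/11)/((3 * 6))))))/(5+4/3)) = -125037/306280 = -0.41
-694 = -694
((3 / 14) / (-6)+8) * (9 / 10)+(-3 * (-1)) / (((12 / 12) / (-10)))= -22.83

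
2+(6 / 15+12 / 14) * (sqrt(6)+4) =44 * sqrt(6) / 35+246 / 35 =10.11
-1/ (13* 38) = -1/ 494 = -0.00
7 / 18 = 0.39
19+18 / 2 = 28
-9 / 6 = -3 / 2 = -1.50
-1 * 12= -12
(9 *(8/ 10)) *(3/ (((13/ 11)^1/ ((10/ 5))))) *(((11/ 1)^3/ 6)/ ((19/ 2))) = 1054152/ 1235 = 853.56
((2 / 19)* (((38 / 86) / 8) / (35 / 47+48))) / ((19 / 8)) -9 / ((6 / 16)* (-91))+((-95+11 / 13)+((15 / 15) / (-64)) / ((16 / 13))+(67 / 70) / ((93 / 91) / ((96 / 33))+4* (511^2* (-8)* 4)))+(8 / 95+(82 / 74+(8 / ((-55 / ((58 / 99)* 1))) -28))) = -413126012990804730371576558197 / 3420040420056812547454018560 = -120.80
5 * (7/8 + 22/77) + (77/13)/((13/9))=9.90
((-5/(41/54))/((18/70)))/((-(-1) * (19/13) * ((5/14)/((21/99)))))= -89180/8569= -10.41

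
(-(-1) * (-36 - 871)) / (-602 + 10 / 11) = 1.51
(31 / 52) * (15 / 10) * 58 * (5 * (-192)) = -647280 / 13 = -49790.77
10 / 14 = 5 / 7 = 0.71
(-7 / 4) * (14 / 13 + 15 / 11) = -2443 / 572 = -4.27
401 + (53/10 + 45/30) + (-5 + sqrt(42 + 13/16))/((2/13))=13 * sqrt(685)/8 + 3753/10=417.83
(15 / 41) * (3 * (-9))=-405 / 41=-9.88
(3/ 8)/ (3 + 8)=3/ 88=0.03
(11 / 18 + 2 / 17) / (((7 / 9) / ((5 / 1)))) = 1115 / 238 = 4.68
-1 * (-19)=19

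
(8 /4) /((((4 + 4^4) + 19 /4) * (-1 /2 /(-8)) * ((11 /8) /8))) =8192 /11649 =0.70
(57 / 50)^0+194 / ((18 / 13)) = 1270 / 9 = 141.11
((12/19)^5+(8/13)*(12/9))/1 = 88939616/96567861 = 0.92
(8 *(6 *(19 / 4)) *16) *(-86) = -313728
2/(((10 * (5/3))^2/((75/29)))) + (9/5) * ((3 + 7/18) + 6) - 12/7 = 77162/5075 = 15.20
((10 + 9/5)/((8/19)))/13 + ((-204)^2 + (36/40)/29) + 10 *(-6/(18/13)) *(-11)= 1904371171/45240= 42094.85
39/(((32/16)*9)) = 13/6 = 2.17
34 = 34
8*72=576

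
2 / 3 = 0.67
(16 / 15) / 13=16 / 195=0.08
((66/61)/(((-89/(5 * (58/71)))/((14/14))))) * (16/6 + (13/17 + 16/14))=-146740/646051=-0.23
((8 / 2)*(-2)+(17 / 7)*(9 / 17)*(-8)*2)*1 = -200 / 7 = -28.57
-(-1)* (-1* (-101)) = 101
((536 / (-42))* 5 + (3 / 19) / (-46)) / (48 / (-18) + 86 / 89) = 104238847 / 2777572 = 37.53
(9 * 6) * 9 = 486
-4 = -4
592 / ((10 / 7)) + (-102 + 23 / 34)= 53223 / 170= 313.08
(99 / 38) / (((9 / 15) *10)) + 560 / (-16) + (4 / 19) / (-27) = -70945 / 2052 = -34.57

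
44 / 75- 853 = -852.41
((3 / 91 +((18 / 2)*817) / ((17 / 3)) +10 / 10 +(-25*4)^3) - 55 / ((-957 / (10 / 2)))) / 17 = -134414181196 / 2288013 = -58747.12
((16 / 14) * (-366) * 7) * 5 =-14640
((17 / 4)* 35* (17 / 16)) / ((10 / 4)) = 2023 / 32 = 63.22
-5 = -5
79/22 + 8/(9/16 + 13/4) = 7635/1342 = 5.69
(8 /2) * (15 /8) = 15 /2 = 7.50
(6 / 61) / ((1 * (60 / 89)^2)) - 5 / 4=-37829 / 36600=-1.03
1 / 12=0.08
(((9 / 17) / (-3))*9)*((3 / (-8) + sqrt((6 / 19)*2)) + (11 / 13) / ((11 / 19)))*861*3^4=-212779791 / 1768 - 3766014*sqrt(57) / 323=-208377.75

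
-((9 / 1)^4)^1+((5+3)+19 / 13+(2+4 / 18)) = -6549.32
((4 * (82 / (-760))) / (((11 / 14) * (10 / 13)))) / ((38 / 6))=-11193 / 99275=-0.11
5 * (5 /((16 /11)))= 275 /16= 17.19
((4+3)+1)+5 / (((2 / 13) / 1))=81 / 2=40.50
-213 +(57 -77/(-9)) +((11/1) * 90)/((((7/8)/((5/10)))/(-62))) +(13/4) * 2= -4437119/126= -35215.23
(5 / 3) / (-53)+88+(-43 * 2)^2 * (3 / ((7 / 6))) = 21265261 / 1113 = 19106.25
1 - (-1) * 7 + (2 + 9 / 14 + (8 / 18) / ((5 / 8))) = 7153 / 630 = 11.35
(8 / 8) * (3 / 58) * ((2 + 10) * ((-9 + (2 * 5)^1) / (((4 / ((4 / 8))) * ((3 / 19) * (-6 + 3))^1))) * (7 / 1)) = -1.15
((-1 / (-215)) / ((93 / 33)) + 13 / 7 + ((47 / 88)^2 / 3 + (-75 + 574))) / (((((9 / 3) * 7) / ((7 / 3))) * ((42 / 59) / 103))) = 3299679599696803 / 409710026880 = 8053.70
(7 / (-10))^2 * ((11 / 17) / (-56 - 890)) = -0.00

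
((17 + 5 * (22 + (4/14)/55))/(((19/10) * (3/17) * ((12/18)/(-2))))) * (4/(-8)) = 831385/1463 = 568.27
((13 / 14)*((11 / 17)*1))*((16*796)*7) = 910624 / 17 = 53566.12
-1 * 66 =-66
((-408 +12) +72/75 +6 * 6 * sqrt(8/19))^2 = 1859652144/11875 - 1422144 * sqrt(38)/475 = 138146.11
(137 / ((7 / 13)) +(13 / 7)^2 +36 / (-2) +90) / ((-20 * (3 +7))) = -4041 / 2450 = -1.65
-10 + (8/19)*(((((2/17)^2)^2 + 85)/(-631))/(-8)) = -10006233389/1001333269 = -9.99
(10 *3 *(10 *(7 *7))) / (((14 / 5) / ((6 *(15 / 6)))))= 78750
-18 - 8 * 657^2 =-3453210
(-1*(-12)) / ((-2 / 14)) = -84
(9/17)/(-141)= -3/799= -0.00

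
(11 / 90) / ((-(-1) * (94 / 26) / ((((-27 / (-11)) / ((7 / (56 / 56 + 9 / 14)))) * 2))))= 897 / 23030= 0.04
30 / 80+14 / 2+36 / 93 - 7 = 189 / 248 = 0.76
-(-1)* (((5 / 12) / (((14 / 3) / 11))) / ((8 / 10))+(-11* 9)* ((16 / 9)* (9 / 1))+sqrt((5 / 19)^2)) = -1582.51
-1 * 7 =-7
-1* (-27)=27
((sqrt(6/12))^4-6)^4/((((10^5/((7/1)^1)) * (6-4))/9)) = 17629983/51200000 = 0.34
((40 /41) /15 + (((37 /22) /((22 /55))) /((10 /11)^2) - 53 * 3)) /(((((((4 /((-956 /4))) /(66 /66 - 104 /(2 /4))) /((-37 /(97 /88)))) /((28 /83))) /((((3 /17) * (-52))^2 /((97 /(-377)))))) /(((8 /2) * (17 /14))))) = -34252559671.06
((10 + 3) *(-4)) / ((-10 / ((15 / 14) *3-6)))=-507 / 35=-14.49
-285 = -285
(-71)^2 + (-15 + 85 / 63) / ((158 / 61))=25062827 / 4977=5035.73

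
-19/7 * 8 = -21.71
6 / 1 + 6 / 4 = 15 / 2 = 7.50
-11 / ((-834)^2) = -11 / 695556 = -0.00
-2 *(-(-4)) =-8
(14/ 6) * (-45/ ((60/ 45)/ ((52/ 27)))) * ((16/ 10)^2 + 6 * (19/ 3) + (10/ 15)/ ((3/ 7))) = -862316/ 135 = -6387.53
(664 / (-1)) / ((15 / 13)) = -8632 / 15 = -575.47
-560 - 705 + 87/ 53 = -66958/ 53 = -1263.36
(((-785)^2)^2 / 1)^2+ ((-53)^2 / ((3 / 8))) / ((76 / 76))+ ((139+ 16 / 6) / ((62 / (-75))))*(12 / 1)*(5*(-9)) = 13410352771611302858131007 / 93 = 144197341630229062990656.00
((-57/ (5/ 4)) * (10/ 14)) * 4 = -912/ 7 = -130.29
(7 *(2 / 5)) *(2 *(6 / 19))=1.77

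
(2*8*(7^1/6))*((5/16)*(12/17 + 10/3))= 3605/153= 23.56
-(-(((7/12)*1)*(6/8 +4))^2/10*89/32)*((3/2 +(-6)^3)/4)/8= -14.31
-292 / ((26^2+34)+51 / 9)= -876 / 2147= -0.41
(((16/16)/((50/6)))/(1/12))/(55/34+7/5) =136/285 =0.48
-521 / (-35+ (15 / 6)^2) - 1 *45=-3091 / 115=-26.88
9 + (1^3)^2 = 10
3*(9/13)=27/13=2.08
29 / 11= 2.64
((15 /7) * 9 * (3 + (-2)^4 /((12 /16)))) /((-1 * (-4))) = 3285 /28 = 117.32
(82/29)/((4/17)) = 697/58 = 12.02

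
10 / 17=0.59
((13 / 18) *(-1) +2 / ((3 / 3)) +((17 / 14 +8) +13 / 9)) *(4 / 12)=752 / 189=3.98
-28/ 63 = -4/ 9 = -0.44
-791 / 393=-2.01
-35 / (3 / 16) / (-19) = 9.82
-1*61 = -61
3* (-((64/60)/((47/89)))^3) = -2887553024/116800875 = -24.72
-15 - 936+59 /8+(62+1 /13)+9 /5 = -457469 /520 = -879.75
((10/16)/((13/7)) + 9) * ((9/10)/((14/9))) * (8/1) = 43.21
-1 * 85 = -85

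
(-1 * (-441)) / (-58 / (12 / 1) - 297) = -2646 / 1811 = -1.46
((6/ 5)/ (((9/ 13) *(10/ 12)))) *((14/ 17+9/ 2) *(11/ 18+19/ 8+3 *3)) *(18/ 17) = 2030639/ 14450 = 140.53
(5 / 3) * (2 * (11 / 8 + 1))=95 / 12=7.92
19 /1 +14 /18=178 /9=19.78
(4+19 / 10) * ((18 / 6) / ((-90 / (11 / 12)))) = -0.18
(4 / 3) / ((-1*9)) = -4 / 27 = -0.15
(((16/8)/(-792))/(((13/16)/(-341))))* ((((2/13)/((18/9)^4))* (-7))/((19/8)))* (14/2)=-6076/28899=-0.21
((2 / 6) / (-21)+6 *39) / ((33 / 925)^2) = 12612768125 / 68607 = 183840.83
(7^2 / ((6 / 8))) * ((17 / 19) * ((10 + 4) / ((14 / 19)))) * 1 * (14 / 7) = 6664 / 3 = 2221.33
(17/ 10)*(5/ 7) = 17/ 14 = 1.21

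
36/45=4/5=0.80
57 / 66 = 19 / 22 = 0.86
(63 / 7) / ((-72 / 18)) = -9 / 4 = -2.25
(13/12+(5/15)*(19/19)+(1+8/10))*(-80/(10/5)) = -386/3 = -128.67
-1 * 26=-26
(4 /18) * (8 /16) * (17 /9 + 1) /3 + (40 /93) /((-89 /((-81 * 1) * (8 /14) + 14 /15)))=1530730 /4693059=0.33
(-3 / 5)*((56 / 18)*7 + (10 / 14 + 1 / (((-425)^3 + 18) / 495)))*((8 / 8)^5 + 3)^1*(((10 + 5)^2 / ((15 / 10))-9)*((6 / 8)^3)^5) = -36679473836025138243 / 360615687602831360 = -101.71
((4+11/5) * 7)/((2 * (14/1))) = 31/20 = 1.55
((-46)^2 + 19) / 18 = 2135 / 18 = 118.61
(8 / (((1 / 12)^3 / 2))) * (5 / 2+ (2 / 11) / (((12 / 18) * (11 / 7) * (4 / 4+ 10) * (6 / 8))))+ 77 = 92875351 / 1331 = 69778.63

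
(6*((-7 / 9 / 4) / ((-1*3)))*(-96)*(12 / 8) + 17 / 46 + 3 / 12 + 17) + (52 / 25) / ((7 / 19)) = -527029 / 16100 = -32.73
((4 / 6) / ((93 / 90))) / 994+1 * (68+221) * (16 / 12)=17810522 / 46221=385.33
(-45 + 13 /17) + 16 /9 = -6496 /153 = -42.46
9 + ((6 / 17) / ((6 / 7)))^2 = 2650 / 289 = 9.17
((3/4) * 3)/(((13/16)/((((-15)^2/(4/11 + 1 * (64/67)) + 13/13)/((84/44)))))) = 203863/819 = 248.92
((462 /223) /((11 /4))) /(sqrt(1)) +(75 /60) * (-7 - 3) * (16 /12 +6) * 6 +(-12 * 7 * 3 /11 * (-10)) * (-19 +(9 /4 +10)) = -5140532 /2453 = -2095.61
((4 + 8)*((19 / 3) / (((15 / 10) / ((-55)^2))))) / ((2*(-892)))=-57475 / 669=-85.91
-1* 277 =-277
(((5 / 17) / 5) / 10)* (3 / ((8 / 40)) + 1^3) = 8 / 85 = 0.09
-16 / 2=-8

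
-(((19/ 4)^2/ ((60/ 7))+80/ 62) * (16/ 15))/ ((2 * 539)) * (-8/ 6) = 116737/ 22557150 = 0.01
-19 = -19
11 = 11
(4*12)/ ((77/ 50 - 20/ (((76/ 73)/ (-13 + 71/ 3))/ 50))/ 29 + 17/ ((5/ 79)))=-3967200/ 6995821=-0.57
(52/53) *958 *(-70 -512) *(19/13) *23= -974607888/53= -18388828.08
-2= -2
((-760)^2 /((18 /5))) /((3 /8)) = 11552000 /27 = 427851.85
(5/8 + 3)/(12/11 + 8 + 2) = 319/976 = 0.33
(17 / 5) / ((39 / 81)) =459 / 65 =7.06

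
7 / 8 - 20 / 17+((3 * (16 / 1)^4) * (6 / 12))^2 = 1314259992535 / 136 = 9663676415.70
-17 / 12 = -1.42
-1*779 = -779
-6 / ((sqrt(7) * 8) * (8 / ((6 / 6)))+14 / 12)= 36 / 147449 -13824 * sqrt(7) / 1032143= -0.04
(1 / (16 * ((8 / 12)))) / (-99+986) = 3 / 28384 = 0.00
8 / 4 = 2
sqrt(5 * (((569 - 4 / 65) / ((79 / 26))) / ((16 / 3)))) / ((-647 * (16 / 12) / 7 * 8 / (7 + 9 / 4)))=-2331 * sqrt(1947666) / 26169856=-0.12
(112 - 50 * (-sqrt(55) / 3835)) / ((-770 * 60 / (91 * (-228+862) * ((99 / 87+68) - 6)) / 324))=-22817746224 / 7975 - 31343058 * sqrt(55) / 94105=-2863629.48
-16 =-16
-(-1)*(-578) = -578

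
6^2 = 36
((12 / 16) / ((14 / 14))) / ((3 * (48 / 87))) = 0.45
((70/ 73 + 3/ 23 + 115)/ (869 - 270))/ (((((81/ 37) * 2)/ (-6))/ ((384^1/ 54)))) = -461556352/ 244390203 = -1.89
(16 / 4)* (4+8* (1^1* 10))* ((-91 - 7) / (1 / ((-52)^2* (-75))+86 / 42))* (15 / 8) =-3246152000 / 107659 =-30152.17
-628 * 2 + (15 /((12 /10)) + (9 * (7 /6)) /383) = -476250 /383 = -1243.47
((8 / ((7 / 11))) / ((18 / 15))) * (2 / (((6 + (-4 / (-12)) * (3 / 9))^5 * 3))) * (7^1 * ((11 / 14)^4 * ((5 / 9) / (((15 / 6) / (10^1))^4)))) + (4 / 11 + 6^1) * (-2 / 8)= -8451511 / 6602750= -1.28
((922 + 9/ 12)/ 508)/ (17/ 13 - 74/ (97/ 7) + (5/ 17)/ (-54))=-2136347109/ 4749124360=-0.45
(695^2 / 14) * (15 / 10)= 1449075 / 28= 51752.68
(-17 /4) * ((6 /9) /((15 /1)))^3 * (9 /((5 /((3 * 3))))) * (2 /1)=-68 /5625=-0.01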